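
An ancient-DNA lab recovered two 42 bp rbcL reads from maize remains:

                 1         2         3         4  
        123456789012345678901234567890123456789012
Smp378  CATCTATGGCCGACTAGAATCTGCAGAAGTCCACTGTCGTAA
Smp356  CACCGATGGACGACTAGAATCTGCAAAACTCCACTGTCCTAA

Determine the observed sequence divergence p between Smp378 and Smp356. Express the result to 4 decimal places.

Differing sites — 3:T/C; 5:T/G; 10:C/A; 26:G/A; 29:G/C; 39:G/C.
There are 6 differences over 42 sites, so p = 6/42 = 0.1429.

0.1429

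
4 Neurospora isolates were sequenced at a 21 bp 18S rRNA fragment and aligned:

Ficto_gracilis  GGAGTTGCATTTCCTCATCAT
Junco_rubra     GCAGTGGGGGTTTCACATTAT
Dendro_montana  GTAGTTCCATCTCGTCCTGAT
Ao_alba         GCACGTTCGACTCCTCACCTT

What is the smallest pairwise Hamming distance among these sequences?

Pairwise Hamming distances:
  Ficto_gracilis vs Junco_rubra: 8
  Ficto_gracilis vs Dendro_montana: 6
  Ficto_gracilis vs Ao_alba: 9
  Junco_rubra vs Dendro_montana: 12
  Junco_rubra vs Ao_alba: 12
  Dendro_montana vs Ao_alba: 11
The smallest is 6, between Ficto_gracilis and Dendro_montana.

6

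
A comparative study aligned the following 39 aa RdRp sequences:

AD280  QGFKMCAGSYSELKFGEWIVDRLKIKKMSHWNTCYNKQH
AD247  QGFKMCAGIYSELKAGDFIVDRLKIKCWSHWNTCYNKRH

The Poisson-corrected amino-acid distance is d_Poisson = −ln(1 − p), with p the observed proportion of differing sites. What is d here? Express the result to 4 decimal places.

0.1978

Mismatches occur at site 9 (S↔I), site 15 (F↔A), site 17 (E↔D), site 18 (W↔F), site 27 (K↔C), site 28 (M↔W), site 38 (Q↔R).
p = 7/39 = 0.179487.
d = −ln(1 − 0.179487) = −ln(0.820513) = 0.1978.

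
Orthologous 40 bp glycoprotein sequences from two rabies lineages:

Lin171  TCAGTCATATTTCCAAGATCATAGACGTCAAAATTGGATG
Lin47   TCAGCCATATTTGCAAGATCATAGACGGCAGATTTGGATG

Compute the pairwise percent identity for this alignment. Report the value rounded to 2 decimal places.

87.50%

Differing sites — 5:T/C; 13:C/G; 28:T/G; 31:A/G; 33:A/T.
35 of the 40 sites match, so the percent identity is 35/40 × 100 = 87.50%.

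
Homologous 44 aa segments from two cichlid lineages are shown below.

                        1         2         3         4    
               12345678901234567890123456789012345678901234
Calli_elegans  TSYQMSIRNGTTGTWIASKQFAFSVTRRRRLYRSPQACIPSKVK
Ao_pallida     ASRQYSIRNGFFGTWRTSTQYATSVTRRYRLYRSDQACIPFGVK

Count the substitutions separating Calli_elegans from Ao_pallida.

14

Differing sites — 1:T/A; 3:Y/R; 5:M/Y; 11:T/F; 12:T/F; 16:I/R; 17:A/T; 19:K/T; 21:F/Y; 23:F/T; 29:R/Y; 35:P/D; 41:S/F; 42:K/G.
That gives 14 mismatches out of 44 aligned sites, so the Hamming distance is 14.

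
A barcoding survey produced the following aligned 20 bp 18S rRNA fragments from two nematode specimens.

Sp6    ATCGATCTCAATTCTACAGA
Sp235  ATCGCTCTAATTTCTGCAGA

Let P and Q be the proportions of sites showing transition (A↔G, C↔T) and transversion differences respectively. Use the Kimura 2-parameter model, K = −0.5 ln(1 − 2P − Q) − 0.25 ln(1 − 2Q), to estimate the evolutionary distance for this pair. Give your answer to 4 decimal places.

Mismatches occur at site 5 (A/C, transversion), site 9 (C/A, transversion), site 11 (A/T, transversion), site 16 (A/G, transition).
Of the 4 differences, 1 transition and 3 transversions over 20 sites: P = 1/20 = 0.050000, Q = 3/20 = 0.150000.
d = −0.5·ln(0.750000) − 0.25·ln(0.700000) = −0.5·(-0.287682) − 0.25·(-0.356675) = 0.2330.

0.2330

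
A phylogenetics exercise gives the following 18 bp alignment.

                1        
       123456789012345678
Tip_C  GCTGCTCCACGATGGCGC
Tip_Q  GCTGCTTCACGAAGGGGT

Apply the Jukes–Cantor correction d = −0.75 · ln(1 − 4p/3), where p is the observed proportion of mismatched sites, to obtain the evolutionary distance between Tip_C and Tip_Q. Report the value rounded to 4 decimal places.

0.2635

Differing sites — 7:C/T; 13:T/A; 16:C/G; 18:C/T.
p = 4/18 = 0.222222.
d = −0.75 · ln(1 − (4/3)·0.222222) = −0.75 · ln(0.703704) = −0.75 · (-0.351397) = 0.2635.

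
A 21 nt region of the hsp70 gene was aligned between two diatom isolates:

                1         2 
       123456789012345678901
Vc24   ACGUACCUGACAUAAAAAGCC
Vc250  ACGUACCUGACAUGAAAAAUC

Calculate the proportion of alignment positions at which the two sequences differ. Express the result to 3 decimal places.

0.143

The sequences differ at positions 14 (A/G), 19 (G/A), 20 (C/U).
There are 3 differences over 21 sites, so p = 3/21 = 0.143.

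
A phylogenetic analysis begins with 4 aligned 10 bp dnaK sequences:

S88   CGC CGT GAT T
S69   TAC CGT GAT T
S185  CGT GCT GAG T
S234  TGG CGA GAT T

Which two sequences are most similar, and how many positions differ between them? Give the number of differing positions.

Pairwise Hamming distances:
  S88 vs S69: 2
  S88 vs S185: 4
  S88 vs S234: 3
  S69 vs S185: 6
  S69 vs S234: 3
  S185 vs S234: 6
The smallest is 2, between S88 and S69.

2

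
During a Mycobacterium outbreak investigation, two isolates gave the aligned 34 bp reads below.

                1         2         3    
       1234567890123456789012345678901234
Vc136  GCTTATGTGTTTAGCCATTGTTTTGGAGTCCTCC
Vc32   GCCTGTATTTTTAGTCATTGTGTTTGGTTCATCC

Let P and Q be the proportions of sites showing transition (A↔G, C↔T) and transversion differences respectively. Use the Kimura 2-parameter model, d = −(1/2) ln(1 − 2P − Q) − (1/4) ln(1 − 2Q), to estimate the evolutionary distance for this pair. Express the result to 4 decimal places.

Differing sites — 3:T/C (Ti); 5:A/G (Ti); 7:G/A (Ti); 9:G/T (Tv); 15:C/T (Ti); 22:T/G (Tv); 25:G/T (Tv); 27:A/G (Ti); 28:G/T (Tv); 31:C/A (Tv).
Of the 10 differences, 5 transitions and 5 transversions over 34 sites: P = 5/34 = 0.147059, Q = 5/34 = 0.147059.
d = −0.5·ln(0.558823) − 0.25·ln(0.705882) = −0.5·(-0.581922) − 0.25·(-0.348307) = 0.3780.

0.3780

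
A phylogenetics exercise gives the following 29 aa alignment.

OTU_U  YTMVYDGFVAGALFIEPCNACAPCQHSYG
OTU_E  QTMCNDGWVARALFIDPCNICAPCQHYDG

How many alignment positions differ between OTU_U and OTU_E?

Differing sites — 1:Y/Q; 4:V/C; 5:Y/N; 8:F/W; 11:G/R; 16:E/D; 20:A/I; 27:S/Y; 28:Y/D.
That gives 9 mismatches out of 29 aligned sites, so the Hamming distance is 9.

9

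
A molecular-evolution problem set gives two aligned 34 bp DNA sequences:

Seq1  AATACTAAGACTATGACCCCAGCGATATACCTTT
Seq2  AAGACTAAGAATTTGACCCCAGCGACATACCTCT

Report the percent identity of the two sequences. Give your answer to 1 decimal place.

Mismatches occur at site 3 (T→G), site 11 (C→A), site 13 (A→T), site 26 (T→C), site 33 (T→C).
29 of the 34 sites match, so the percent identity is 29/34 × 100 = 85.3%.

85.3%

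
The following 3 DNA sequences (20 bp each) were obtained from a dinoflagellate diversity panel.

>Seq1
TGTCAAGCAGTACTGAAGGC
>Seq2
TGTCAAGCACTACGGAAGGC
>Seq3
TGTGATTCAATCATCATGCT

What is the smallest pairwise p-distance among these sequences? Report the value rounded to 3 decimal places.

Pairwise Hamming distances:
  Seq1 vs Seq2: 2
  Seq1 vs Seq3: 10
  Seq2 vs Seq3: 11
The smallest is 2 mismatches, between Seq1 and Seq2; p = 2/20 = 0.100.

0.100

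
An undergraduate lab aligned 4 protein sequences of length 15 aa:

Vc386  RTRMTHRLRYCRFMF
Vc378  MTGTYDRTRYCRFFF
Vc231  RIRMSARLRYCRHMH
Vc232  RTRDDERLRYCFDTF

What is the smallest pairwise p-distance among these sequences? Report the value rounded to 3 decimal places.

Pairwise Hamming distances:
  Vc386 vs Vc378: 7
  Vc386 vs Vc231: 5
  Vc386 vs Vc232: 6
  Vc378 vs Vc231: 10
  Vc378 vs Vc232: 9
  Vc231 vs Vc232: 8
The smallest is 5 mismatches, between Vc386 and Vc231; p = 5/15 = 0.333.

0.333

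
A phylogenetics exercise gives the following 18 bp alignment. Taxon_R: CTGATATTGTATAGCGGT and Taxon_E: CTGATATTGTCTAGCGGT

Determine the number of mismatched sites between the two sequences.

Differing sites — 11:A/C.
That gives 1 mismatch out of 18 aligned sites, so the Hamming distance is 1.

1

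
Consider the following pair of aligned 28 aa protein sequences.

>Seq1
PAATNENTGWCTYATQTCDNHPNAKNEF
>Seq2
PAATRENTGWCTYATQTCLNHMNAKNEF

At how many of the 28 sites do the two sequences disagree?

3

Differing sites — 5:N/R; 19:D/L; 22:P/M.
That gives 3 mismatches out of 28 aligned sites, so the Hamming distance is 3.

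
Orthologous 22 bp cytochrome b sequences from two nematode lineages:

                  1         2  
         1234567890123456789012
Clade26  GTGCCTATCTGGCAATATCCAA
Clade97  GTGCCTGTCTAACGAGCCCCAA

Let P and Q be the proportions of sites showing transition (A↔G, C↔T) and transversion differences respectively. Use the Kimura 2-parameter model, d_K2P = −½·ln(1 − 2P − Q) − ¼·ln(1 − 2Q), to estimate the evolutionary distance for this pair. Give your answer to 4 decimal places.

Differing sites — 7:A/G (Ti); 11:G/A (Ti); 12:G/A (Ti); 14:A/G (Ti); 16:T/G (Tv); 17:A/C (Tv); 18:T/C (Ti).
Of the 7 differences, 5 transitions and 2 transversions over 22 sites: P = 5/22 = 0.227273, Q = 2/22 = 0.090909.
d = −0.5·ln(0.454545) − 0.25·ln(0.818182) = −0.5·(-0.788458) − 0.25·(-0.200670) = 0.4444.

0.4444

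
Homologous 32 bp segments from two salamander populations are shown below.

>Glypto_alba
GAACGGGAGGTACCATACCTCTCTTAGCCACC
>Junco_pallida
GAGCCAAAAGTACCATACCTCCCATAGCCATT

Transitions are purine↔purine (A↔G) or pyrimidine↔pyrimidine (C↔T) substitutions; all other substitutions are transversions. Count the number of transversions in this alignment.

The sequences differ at positions 3 (A/G, transition), 5 (G/C, transversion), 6 (G/A, transition), 7 (G/A, transition), 9 (G/A, transition), 22 (T/C, transition), 24 (T/A, transversion), 31 (C/T, transition), 32 (C/T, transition).
Of the 9 differences, 7 transitions and 2 transversions, so the answer is 2.

2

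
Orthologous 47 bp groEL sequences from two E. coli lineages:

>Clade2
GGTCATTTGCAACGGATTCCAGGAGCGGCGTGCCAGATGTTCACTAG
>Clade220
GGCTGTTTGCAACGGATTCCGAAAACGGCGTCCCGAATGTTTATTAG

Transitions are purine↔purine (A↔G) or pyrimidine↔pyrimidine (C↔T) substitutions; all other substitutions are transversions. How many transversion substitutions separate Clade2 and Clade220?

Differing sites — 3:T/C (Ti); 4:C/T (Ti); 5:A/G (Ti); 21:A/G (Ti); 22:G/A (Ti); 23:G/A (Ti); 25:G/A (Ti); 32:G/C (Tv); 35:A/G (Ti); 36:G/A (Ti); 42:C/T (Ti); 44:C/T (Ti).
Of the 12 differences, 11 transitions and 1 transversion, so the answer is 1.

1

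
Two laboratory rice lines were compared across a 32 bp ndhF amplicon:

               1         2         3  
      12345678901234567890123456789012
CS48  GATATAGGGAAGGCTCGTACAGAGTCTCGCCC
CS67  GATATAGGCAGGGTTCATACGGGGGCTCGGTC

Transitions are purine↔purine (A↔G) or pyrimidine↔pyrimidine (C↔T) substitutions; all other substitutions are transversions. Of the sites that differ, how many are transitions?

6

Mismatches occur at site 9 (G↔C, transversion), site 11 (A↔G, transition), site 14 (C↔T, transition), site 17 (G↔A, transition), site 21 (A↔G, transition), site 23 (A↔G, transition), site 25 (T↔G, transversion), site 30 (C↔G, transversion), site 31 (C↔T, transition).
Of the 9 differences, 6 transitions and 3 transversions, so the answer is 6.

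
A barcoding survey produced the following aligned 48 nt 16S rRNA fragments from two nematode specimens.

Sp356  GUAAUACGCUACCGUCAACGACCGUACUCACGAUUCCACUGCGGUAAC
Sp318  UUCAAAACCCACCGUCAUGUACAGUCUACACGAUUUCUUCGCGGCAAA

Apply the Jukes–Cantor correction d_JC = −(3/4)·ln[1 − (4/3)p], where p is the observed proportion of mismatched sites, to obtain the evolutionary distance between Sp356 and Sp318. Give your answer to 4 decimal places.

Mismatches occur at site 1 (G/U), site 3 (A/C), site 5 (U/A), site 7 (C/A), site 8 (G/C), site 10 (U/C), site 18 (A/U), site 19 (C/G), site 20 (G/U), site 23 (C/A), site 26 (A/C), site 27 (C/U), site 28 (U/A), site 36 (C/U), site 38 (A/U), site 39 (C/U), site 40 (U/C), site 45 (U/C), site 48 (C/A).
p = 19/48 = 0.395833.
d = −0.75 · ln(1 − (4/3)·0.395833) = −0.75 · ln(0.472223) = −0.75 · (-0.750304) = 0.5627.

0.5627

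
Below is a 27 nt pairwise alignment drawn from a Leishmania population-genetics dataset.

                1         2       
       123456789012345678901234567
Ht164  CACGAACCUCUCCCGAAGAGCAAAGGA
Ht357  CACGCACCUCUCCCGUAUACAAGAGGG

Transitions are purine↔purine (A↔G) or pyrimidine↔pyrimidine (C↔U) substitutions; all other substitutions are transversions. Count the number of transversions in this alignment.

5

Mismatches occur at site 5 (A↔C, transversion), site 16 (A↔U, transversion), site 18 (G↔U, transversion), site 20 (G↔C, transversion), site 21 (C↔A, transversion), site 23 (A↔G, transition), site 27 (A↔G, transition).
Of the 7 differences, 2 transitions and 5 transversions, so the answer is 5.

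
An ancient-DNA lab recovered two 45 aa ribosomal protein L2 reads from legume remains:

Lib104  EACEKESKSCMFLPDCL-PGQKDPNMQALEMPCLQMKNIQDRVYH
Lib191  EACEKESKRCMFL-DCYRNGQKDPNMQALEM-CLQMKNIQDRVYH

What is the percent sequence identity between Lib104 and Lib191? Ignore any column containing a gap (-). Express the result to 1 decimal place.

92.9%

Excluding the 3 gap columns leaves 42 comparable sites.
Mismatches occur at site 9 (S→R), site 17 (L→Y), site 19 (P→N).
39 of the 42 comparable sites match, so the percent identity is 39/42 × 100 = 92.9%.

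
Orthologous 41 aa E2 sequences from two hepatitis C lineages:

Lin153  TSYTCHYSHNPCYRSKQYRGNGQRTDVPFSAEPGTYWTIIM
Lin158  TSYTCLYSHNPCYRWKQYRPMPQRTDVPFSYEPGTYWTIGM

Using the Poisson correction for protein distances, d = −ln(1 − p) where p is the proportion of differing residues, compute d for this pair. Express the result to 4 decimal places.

0.1872

Differing sites — 6:H/L; 15:S/W; 20:G/P; 21:N/M; 22:G/P; 31:A/Y; 40:I/G.
p = 7/41 = 0.170732.
d = −ln(1 − 0.170732) = −ln(0.829268) = 0.1872.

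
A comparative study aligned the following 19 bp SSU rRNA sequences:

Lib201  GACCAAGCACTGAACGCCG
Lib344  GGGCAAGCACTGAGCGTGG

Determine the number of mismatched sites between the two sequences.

5

The sequences differ at positions 2 (A/G), 3 (C/G), 14 (A/G), 17 (C/T), 18 (C/G).
That gives 5 mismatches out of 19 aligned sites, so the Hamming distance is 5.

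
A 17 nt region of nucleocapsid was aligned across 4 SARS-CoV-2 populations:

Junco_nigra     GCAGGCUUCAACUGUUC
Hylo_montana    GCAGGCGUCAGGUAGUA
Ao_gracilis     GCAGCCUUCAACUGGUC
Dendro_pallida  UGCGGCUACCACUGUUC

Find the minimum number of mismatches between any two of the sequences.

2

Pairwise Hamming distances:
  Junco_nigra vs Hylo_montana: 6
  Junco_nigra vs Ao_gracilis: 2
  Junco_nigra vs Dendro_pallida: 5
  Hylo_montana vs Ao_gracilis: 6
  Hylo_montana vs Dendro_pallida: 11
  Ao_gracilis vs Dendro_pallida: 7
The smallest is 2, between Junco_nigra and Ao_gracilis.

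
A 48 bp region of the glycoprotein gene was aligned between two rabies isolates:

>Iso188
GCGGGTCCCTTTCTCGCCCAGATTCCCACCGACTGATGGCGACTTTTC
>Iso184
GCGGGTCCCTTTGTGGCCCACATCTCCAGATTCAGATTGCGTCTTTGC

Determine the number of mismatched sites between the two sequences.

13

Differing sites — 13:C/G; 15:C/G; 21:G/C; 24:T/C; 25:C/T; 29:C/G; 30:C/A; 31:G/T; 32:A/T; 34:T/A; 38:G/T; 42:A/T; 47:T/G.
That gives 13 mismatches out of 48 aligned sites, so the Hamming distance is 13.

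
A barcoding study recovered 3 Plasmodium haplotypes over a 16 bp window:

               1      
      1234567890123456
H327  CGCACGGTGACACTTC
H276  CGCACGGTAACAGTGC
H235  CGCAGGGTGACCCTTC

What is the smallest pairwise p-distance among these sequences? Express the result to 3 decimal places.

0.125

Pairwise Hamming distances:
  H327 vs H276: 3
  H327 vs H235: 2
  H276 vs H235: 5
The smallest is 2 mismatches, between H327 and H235; p = 2/16 = 0.125.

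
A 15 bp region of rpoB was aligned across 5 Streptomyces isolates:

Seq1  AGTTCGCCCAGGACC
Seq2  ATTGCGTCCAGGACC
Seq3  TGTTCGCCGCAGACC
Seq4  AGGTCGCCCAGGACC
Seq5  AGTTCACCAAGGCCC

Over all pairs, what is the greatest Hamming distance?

Pairwise Hamming distances:
  Seq1 vs Seq2: 3
  Seq1 vs Seq3: 4
  Seq1 vs Seq4: 1
  Seq1 vs Seq5: 3
  Seq2 vs Seq3: 7
  Seq2 vs Seq4: 4
  Seq2 vs Seq5: 6
  Seq3 vs Seq4: 5
  Seq3 vs Seq5: 6
  Seq4 vs Seq5: 4
The largest is 7, between Seq2 and Seq3.

7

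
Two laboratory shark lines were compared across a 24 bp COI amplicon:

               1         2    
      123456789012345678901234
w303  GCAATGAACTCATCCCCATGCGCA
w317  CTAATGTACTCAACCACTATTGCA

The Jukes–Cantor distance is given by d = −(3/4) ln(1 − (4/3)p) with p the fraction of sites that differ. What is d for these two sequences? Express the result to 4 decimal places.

0.5199

Differing sites — 1:G/C; 2:C/T; 7:A/T; 13:T/A; 16:C/A; 18:A/T; 19:T/A; 20:G/T; 21:C/T.
p = 9/24 = 0.375000.
d = −0.75 · ln(1 − (4/3)·0.375000) = −0.75 · ln(0.500000) = −0.75 · (-0.693147) = 0.5199.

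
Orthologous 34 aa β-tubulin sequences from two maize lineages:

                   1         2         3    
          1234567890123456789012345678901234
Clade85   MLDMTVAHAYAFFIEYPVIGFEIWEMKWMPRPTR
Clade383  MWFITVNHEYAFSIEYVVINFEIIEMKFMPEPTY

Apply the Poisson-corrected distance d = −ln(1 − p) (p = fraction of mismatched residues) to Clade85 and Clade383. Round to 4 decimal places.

Mismatches occur at site 2 (L/W), site 3 (D/F), site 4 (M/I), site 7 (A/N), site 9 (A/E), site 13 (F/S), site 17 (P/V), site 20 (G/N), site 24 (W/I), site 28 (W/F), site 31 (R/E), site 34 (R/Y).
p = 12/34 = 0.352941.
d = −ln(1 − 0.352941) = −ln(0.647059) = 0.4353.

0.4353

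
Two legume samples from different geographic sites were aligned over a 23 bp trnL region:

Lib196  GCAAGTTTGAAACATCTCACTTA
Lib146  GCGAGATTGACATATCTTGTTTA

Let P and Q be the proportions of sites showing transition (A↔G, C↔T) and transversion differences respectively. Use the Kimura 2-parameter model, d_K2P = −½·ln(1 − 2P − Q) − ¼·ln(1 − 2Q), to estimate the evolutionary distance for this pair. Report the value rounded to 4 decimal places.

0.4166

Mismatches occur at site 3 (A/G, transition), site 6 (T/A, transversion), site 11 (A/C, transversion), site 13 (C/T, transition), site 18 (C/T, transition), site 19 (A/G, transition), site 20 (C/T, transition).
Of the 7 differences, 5 transitions and 2 transversions over 23 sites: P = 5/23 = 0.217391, Q = 2/23 = 0.086957.
d = −0.5·ln(0.478261) − 0.25·ln(0.826086) = −0.5·(-0.737599) − 0.25·(-0.191056) = 0.4166.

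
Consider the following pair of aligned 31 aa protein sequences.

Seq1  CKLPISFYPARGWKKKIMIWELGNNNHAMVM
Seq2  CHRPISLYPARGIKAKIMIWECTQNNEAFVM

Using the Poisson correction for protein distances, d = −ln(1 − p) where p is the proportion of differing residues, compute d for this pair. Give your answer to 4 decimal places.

0.3895

Differing sites — 2:K/H; 3:L/R; 7:F/L; 13:W/I; 15:K/A; 22:L/C; 23:G/T; 24:N/Q; 27:H/E; 29:M/F.
p = 10/31 = 0.322581.
d = −ln(1 − 0.322581) = −ln(0.677419) = 0.3895.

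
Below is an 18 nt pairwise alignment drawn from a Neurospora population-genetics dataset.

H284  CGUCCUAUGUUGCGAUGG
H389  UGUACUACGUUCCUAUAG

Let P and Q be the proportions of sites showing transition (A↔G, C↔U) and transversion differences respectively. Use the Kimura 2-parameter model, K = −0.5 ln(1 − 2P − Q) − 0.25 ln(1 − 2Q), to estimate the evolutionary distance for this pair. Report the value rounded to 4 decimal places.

0.4479

Differing sites — 1:C/U (Ti); 4:C/A (Tv); 8:U/C (Ti); 12:G/C (Tv); 14:G/U (Tv); 17:G/A (Ti).
Of the 6 differences, 3 transitions and 3 transversions over 18 sites: P = 3/18 = 0.166667, Q = 3/18 = 0.166667.
d = −0.5·ln(0.499999) − 0.25·ln(0.666666) = −0.5·(-0.693149) − 0.25·(-0.405466) = 0.4479.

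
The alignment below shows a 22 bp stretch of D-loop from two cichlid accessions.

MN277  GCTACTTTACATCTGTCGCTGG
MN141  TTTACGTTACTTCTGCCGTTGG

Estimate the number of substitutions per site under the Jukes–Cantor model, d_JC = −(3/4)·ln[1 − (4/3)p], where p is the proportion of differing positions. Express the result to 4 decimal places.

Mismatches occur at site 1 (G↔T), site 2 (C↔T), site 6 (T↔G), site 11 (A↔T), site 16 (T↔C), site 19 (C↔T).
p = 6/22 = 0.272727.
d = −0.75 · ln(1 − (4/3)·0.272727) = −0.75 · ln(0.636364) = −0.75 · (-0.451985) = 0.3390.

0.3390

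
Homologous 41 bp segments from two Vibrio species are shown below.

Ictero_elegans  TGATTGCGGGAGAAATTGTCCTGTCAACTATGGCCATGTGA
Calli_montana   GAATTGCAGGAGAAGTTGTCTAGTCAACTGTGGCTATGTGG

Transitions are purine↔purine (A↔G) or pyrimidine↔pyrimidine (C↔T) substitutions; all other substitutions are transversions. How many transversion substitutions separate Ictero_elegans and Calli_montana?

Differing sites — 1:T/G (Tv); 2:G/A (Ti); 8:G/A (Ti); 15:A/G (Ti); 21:C/T (Ti); 22:T/A (Tv); 30:A/G (Ti); 35:C/T (Ti); 41:A/G (Ti).
Of the 9 differences, 7 transitions and 2 transversions, so the answer is 2.

2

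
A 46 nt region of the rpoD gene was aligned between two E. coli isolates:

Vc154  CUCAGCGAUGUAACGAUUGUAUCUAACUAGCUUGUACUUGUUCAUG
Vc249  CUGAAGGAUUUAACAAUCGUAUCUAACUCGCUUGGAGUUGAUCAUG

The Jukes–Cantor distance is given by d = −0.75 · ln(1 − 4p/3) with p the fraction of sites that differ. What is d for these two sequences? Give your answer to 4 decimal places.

0.2567

The sequences differ at positions 3 (C/G), 5 (G/A), 6 (C/G), 10 (G/U), 15 (G/A), 18 (U/C), 29 (A/C), 35 (U/G), 37 (C/G), 41 (U/A).
p = 10/46 = 0.217391.
d = −0.75 · ln(1 − (4/3)·0.217391) = −0.75 · ln(0.710145) = −0.75 · (-0.342286) = 0.2567.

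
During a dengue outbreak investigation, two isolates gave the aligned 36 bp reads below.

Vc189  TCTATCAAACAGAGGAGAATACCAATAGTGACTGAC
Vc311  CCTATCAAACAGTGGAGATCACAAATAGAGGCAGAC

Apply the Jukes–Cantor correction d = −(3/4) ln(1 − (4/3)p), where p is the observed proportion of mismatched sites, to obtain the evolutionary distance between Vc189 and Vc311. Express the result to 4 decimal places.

0.2635

Differing sites — 1:T/C; 13:A/T; 19:A/T; 20:T/C; 23:C/A; 29:T/A; 31:A/G; 33:T/A.
p = 8/36 = 0.222222.
d = −0.75 · ln(1 − (4/3)·0.222222) = −0.75 · ln(0.703704) = −0.75 · (-0.351397) = 0.2635.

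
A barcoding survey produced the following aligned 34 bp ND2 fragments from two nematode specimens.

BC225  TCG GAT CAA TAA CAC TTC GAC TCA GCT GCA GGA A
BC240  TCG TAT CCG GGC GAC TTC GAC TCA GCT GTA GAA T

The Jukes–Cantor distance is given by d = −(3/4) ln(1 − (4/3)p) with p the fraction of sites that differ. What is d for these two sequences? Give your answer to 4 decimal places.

0.3734

The sequences differ at positions 4 (G/T), 8 (A/C), 9 (A/G), 10 (T/G), 11 (A/G), 12 (A/C), 13 (C/G), 29 (C/T), 32 (G/A), 34 (A/T).
p = 10/34 = 0.294118.
d = −0.75 · ln(1 − (4/3)·0.294118) = −0.75 · ln(0.607843) = −0.75 · (-0.497839) = 0.3734.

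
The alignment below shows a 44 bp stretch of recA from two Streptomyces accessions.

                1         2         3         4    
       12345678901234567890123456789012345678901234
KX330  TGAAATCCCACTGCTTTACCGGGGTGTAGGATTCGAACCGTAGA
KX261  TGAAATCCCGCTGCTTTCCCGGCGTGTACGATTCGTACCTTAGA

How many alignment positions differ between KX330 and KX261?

Mismatches occur at site 10 (A→G), site 18 (A→C), site 23 (G→C), site 29 (G→C), site 36 (A→T), site 40 (G→T).
That gives 6 mismatches out of 44 aligned sites, so the Hamming distance is 6.

6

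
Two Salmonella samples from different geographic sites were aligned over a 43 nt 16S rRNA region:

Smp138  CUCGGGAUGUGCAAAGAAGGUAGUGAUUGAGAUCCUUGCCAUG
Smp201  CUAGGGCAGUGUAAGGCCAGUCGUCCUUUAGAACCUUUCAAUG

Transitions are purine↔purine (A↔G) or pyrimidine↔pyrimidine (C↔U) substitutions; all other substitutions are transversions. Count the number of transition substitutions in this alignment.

3

Differing sites — 3:C/A (Tv); 7:A/C (Tv); 8:U/A (Tv); 12:C/U (Ti); 15:A/G (Ti); 17:A/C (Tv); 18:A/C (Tv); 19:G/A (Ti); 22:A/C (Tv); 25:G/C (Tv); 26:A/C (Tv); 29:G/U (Tv); 33:U/A (Tv); 38:G/U (Tv); 40:C/A (Tv).
Of the 15 differences, 3 transitions and 12 transversions, so the answer is 3.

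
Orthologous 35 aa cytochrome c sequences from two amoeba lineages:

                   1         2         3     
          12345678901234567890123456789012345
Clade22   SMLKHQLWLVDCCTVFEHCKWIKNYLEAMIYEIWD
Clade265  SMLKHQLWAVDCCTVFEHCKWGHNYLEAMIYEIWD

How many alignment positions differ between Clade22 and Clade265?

The sequences differ at positions 9 (L/A), 22 (I/G), 23 (K/H).
That gives 3 mismatches out of 35 aligned sites, so the Hamming distance is 3.

3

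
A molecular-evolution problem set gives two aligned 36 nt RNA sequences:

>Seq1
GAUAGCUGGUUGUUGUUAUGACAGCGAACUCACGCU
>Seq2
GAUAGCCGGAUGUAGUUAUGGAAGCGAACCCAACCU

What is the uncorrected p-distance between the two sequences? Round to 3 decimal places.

0.222

Mismatches occur at site 7 (U→C), site 10 (U→A), site 14 (U→A), site 21 (A→G), site 22 (C→A), site 30 (U→C), site 33 (C→A), site 34 (G→C).
There are 8 differences over 36 sites, so p = 8/36 = 0.222.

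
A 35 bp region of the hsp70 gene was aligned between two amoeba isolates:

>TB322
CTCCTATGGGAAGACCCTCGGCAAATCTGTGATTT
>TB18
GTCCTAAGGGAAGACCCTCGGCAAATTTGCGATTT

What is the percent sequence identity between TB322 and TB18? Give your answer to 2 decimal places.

88.57%

The sequences differ at positions 1 (C/G), 7 (T/A), 27 (C/T), 30 (T/C).
31 of the 35 sites match, so the percent identity is 31/35 × 100 = 88.57%.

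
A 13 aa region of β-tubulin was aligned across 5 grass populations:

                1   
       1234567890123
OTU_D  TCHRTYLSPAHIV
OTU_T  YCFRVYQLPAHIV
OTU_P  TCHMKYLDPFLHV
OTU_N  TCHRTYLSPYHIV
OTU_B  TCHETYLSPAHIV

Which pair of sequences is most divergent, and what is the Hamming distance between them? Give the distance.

Pairwise Hamming distances:
  OTU_D vs OTU_T: 5
  OTU_D vs OTU_P: 6
  OTU_D vs OTU_N: 1
  OTU_D vs OTU_B: 1
  OTU_T vs OTU_P: 9
  OTU_T vs OTU_N: 6
  OTU_T vs OTU_B: 6
  OTU_P vs OTU_N: 6
  OTU_P vs OTU_B: 6
  OTU_N vs OTU_B: 2
The largest is 9, between OTU_T and OTU_P.

9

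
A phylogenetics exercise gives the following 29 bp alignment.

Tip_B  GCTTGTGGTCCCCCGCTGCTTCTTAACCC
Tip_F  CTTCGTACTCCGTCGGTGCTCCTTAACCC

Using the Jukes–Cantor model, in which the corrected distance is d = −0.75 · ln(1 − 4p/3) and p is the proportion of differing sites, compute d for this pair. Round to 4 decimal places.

Differing sites — 1:G/C; 2:C/T; 4:T/C; 7:G/A; 8:G/C; 12:C/G; 13:C/T; 16:C/G; 21:T/C.
p = 9/29 = 0.310345.
d = −0.75 · ln(1 − (4/3)·0.310345) = −0.75 · ln(0.586207) = −0.75 · (-0.534082) = 0.4006.

0.4006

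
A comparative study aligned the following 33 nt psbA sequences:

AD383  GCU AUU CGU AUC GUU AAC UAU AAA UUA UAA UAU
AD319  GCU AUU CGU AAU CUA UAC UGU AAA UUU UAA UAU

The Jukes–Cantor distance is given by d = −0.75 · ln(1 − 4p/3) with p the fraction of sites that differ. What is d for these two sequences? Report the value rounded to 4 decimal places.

Mismatches occur at site 11 (U↔A), site 12 (C↔U), site 13 (G↔C), site 15 (U↔A), site 16 (A↔U), site 20 (A↔G), site 27 (A↔U).
p = 7/33 = 0.212121.
d = −0.75 · ln(1 − (4/3)·0.212121) = −0.75 · ln(0.717172) = −0.75 · (-0.332440) = 0.2493.

0.2493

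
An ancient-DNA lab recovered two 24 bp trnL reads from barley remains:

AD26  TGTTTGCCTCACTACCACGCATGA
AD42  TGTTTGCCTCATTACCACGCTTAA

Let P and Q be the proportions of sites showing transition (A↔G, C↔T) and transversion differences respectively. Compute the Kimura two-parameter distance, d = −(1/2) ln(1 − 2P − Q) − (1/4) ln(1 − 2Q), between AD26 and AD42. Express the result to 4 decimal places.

Differing sites — 12:C/T (Ti); 21:A/T (Tv); 23:G/A (Ti).
Of the 3 differences, 2 transitions and 1 transversion over 24 sites: P = 2/24 = 0.083333, Q = 1/24 = 0.041667.
d = −0.5·ln(0.791667) − 0.25·ln(0.916666) = −0.5·(-0.233614) − 0.25·(-0.087012) = 0.1386.

0.1386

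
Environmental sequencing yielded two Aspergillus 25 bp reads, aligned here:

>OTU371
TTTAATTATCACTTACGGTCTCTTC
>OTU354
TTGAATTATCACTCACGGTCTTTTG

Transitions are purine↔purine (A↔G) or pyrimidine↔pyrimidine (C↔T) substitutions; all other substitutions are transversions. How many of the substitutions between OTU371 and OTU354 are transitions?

Mismatches occur at site 3 (T/G, transversion), site 14 (T/C, transition), site 22 (C/T, transition), site 25 (C/G, transversion).
Of the 4 differences, 2 transitions and 2 transversions, so the answer is 2.

2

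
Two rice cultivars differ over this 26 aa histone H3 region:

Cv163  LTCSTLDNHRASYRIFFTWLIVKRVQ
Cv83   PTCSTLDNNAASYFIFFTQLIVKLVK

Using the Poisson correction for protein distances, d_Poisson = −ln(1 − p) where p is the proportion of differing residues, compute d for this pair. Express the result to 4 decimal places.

Mismatches occur at site 1 (L→P), site 9 (H→N), site 10 (R→A), site 14 (R→F), site 19 (W→Q), site 24 (R→L), site 26 (Q→K).
p = 7/26 = 0.269231.
d = −ln(1 − 0.269231) = −ln(0.730769) = 0.3137.

0.3137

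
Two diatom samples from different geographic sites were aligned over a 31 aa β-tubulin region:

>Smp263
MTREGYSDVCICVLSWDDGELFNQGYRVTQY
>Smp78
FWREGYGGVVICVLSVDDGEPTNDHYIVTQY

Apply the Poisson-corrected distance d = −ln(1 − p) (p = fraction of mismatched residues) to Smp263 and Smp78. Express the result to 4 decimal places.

Differing sites — 1:M/F; 2:T/W; 7:S/G; 8:D/G; 10:C/V; 16:W/V; 21:L/P; 22:F/T; 24:Q/D; 25:G/H; 27:R/I.
p = 11/31 = 0.354839.
d = −ln(1 − 0.354839) = −ln(0.645161) = 0.4383.

0.4383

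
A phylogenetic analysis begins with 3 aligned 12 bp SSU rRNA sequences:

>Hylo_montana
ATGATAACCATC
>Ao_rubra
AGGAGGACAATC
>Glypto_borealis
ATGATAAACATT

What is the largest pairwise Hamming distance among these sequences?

6

Pairwise Hamming distances:
  Hylo_montana vs Ao_rubra: 4
  Hylo_montana vs Glypto_borealis: 2
  Ao_rubra vs Glypto_borealis: 6
The largest is 6, between Ao_rubra and Glypto_borealis.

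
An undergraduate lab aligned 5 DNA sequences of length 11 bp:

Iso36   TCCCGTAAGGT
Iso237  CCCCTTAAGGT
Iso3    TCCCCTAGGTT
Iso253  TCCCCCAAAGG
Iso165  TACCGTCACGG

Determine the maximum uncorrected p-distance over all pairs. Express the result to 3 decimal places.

0.636

Pairwise Hamming distances:
  Iso36 vs Iso237: 2
  Iso36 vs Iso3: 3
  Iso36 vs Iso253: 4
  Iso36 vs Iso165: 4
  Iso237 vs Iso3: 4
  Iso237 vs Iso253: 5
  Iso237 vs Iso165: 6
  Iso3 vs Iso253: 5
  Iso3 vs Iso165: 7
  Iso253 vs Iso165: 5
The largest is 7 mismatches, between Iso3 and Iso165; p = 7/11 = 0.636.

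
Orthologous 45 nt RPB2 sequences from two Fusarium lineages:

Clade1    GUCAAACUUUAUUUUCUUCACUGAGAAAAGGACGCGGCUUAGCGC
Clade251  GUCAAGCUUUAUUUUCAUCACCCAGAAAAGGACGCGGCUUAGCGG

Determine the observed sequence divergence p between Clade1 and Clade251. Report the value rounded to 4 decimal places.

Mismatches occur at site 6 (A↔G), site 17 (U↔A), site 22 (U↔C), site 23 (G↔C), site 45 (C↔G).
There are 5 differences over 45 sites, so p = 5/45 = 0.1111.

0.1111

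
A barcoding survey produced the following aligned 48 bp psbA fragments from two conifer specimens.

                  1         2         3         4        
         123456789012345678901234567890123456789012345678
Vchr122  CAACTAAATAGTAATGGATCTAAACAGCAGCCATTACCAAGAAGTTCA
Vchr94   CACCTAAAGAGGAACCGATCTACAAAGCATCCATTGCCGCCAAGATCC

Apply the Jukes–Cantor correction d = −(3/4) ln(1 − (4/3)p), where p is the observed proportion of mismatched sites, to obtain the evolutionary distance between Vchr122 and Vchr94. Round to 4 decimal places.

Mismatches occur at site 3 (A↔C), site 9 (T↔G), site 12 (T↔G), site 15 (T↔C), site 16 (G↔C), site 23 (A↔C), site 25 (C↔A), site 30 (G↔T), site 36 (A↔G), site 39 (A↔G), site 40 (A↔C), site 41 (G↔C), site 45 (T↔A), site 48 (A↔C).
p = 14/48 = 0.291667.
d = −0.75 · ln(1 − (4/3)·0.291667) = −0.75 · ln(0.611111) = −0.75 · (-0.492477) = 0.3694.

0.3694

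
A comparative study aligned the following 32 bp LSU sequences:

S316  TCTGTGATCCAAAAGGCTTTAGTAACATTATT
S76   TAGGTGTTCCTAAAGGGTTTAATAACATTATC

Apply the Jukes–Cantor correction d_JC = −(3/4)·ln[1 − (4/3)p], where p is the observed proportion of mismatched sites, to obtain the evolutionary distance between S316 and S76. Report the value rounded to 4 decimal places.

Mismatches occur at site 2 (C/A), site 3 (T/G), site 7 (A/T), site 11 (A/T), site 17 (C/G), site 22 (G/A), site 32 (T/C).
p = 7/32 = 0.218750.
d = −0.75 · ln(1 − (4/3)·0.218750) = −0.75 · ln(0.708333) = −0.75 · (-0.344841) = 0.2586.

0.2586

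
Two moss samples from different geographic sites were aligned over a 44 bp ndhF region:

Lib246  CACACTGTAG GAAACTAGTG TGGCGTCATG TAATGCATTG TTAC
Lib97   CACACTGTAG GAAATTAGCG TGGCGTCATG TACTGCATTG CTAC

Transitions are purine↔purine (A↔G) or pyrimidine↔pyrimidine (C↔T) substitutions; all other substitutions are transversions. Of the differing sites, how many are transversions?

1

Differing sites — 15:C/T (Ti); 19:T/C (Ti); 33:A/C (Tv); 41:T/C (Ti).
Of the 4 differences, 3 transitions and 1 transversion, so the answer is 1.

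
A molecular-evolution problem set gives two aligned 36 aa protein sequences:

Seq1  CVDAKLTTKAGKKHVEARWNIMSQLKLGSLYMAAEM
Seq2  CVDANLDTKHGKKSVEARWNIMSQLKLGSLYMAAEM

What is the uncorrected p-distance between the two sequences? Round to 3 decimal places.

Mismatches occur at site 5 (K→N), site 7 (T→D), site 10 (A→H), site 14 (H→S).
There are 4 differences over 36 sites, so p = 4/36 = 0.111.

0.111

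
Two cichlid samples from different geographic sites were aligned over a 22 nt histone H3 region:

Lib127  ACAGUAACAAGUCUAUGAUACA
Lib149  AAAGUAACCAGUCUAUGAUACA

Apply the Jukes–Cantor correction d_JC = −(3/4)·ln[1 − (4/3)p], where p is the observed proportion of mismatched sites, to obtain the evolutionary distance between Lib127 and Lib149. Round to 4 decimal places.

0.0969

Mismatches occur at site 2 (C→A), site 9 (A→C).
p = 2/22 = 0.090909.
d = −0.75 · ln(1 − (4/3)·0.090909) = −0.75 · ln(0.878788) = −0.75 · (-0.129212) = 0.0969.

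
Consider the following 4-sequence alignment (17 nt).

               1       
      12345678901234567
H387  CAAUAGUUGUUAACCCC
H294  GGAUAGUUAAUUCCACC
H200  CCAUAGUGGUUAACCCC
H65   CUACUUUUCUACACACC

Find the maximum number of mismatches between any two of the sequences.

10

Pairwise Hamming distances:
  H387 vs H294: 7
  H387 vs H200: 2
  H387 vs H65: 8
  H294 vs H200: 8
  H294 vs H65: 10
  H200 vs H65: 9
The largest is 10, between H294 and H65.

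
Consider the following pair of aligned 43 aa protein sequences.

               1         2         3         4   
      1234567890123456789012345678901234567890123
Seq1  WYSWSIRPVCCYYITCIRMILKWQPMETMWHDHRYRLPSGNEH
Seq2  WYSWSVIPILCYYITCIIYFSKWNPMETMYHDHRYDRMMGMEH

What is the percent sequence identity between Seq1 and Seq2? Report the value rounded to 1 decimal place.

65.1%

Differing sites — 6:I/V; 7:R/I; 9:V/I; 10:C/L; 18:R/I; 19:M/Y; 20:I/F; 21:L/S; 24:Q/N; 30:W/Y; 36:R/D; 37:L/R; 38:P/M; 39:S/M; 41:N/M.
28 of the 43 sites match, so the percent identity is 28/43 × 100 = 65.1%.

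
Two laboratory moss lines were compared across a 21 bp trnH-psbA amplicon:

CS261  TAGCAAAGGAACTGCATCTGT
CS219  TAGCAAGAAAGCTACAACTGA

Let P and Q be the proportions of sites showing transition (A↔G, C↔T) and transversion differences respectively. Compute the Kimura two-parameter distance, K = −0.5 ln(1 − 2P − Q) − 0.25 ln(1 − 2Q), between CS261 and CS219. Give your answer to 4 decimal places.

Differing sites — 7:A/G (Ti); 8:G/A (Ti); 9:G/A (Ti); 11:A/G (Ti); 14:G/A (Ti); 17:T/A (Tv); 21:T/A (Tv).
Of the 7 differences, 5 transitions and 2 transversions over 21 sites: P = 5/21 = 0.238095, Q = 2/21 = 0.095238.
d = −0.5·ln(0.428572) − 0.25·ln(0.809524) = −0.5·(-0.847297) − 0.25·(-0.211309) = 0.4765.

0.4765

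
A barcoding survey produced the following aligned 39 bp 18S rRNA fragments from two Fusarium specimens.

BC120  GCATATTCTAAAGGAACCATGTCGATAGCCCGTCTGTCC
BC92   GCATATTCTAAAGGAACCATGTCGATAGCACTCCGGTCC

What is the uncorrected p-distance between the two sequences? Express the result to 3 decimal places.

0.103

Mismatches occur at site 30 (C↔A), site 32 (G↔T), site 33 (T↔C), site 35 (T↔G).
There are 4 differences over 39 sites, so p = 4/39 = 0.103.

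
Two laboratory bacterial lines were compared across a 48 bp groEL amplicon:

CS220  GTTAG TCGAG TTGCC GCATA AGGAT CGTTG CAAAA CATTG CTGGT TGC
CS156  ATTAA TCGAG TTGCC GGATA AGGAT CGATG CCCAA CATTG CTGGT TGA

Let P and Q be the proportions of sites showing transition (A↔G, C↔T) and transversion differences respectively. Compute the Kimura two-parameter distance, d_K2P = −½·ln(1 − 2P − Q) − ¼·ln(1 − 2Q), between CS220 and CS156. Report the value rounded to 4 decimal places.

Differing sites — 1:G/A (Ti); 5:G/A (Ti); 17:C/G (Tv); 28:T/A (Tv); 32:A/C (Tv); 33:A/C (Tv); 48:C/A (Tv).
Of the 7 differences, 2 transitions and 5 transversions over 48 sites: P = 2/48 = 0.041667, Q = 5/48 = 0.104167.
d = −0.5·ln(0.812499) − 0.25·ln(0.791666) = −0.5·(-0.207641) − 0.25·(-0.233616) = 0.1622.

0.1622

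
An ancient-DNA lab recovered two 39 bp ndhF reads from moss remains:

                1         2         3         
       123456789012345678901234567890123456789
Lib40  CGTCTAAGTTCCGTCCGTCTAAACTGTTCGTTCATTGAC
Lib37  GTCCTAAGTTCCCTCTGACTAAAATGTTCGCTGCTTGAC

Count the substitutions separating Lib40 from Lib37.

10

Mismatches occur at site 1 (C/G), site 2 (G/T), site 3 (T/C), site 13 (G/C), site 16 (C/T), site 18 (T/A), site 24 (C/A), site 31 (T/C), site 33 (C/G), site 34 (A/C).
That gives 10 mismatches out of 39 aligned sites, so the Hamming distance is 10.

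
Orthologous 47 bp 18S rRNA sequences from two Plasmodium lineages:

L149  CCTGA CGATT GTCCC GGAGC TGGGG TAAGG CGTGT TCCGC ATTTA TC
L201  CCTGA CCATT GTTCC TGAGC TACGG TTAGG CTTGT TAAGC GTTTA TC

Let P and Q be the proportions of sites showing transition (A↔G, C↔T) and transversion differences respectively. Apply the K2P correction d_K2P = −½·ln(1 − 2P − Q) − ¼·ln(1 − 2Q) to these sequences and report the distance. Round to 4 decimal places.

Differing sites — 7:G/C (Tv); 13:C/T (Ti); 16:G/T (Tv); 22:G/A (Ti); 23:G/C (Tv); 27:A/T (Tv); 32:G/T (Tv); 37:C/A (Tv); 38:C/A (Tv); 41:A/G (Ti).
Of the 10 differences, 3 transitions and 7 transversions over 47 sites: P = 3/47 = 0.063830, Q = 7/47 = 0.148936.
d = −0.5·ln(0.723404) − 0.25·ln(0.702128) = −0.5·(-0.323787) − 0.25·(-0.353640) = 0.2503.

0.2503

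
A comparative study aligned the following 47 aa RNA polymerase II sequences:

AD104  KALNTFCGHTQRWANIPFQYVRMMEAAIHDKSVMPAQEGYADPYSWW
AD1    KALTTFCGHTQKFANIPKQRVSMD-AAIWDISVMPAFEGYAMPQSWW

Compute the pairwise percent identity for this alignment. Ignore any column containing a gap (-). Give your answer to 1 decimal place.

Excluding the 1 gap column leaves 46 comparable sites.
Differing sites — 4:N/T; 12:R/K; 13:W/F; 18:F/K; 20:Y/R; 22:R/S; 24:M/D; 29:H/W; 31:K/I; 37:Q/F; 42:D/M; 44:Y/Q.
34 of the 46 comparable sites match, so the percent identity is 34/46 × 100 = 73.9%.

73.9%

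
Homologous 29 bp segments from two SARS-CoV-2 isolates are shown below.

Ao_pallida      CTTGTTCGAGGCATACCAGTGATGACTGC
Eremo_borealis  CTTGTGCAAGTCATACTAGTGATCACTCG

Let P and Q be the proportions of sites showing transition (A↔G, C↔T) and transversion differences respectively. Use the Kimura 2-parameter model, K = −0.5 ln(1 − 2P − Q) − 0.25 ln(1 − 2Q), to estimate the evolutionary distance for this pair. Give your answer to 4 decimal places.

0.2915

The sequences differ at positions 6 (T/G, transversion), 8 (G/A, transition), 11 (G/T, transversion), 17 (C/T, transition), 24 (G/C, transversion), 28 (G/C, transversion), 29 (C/G, transversion).
Of the 7 differences, 2 transitions and 5 transversions over 29 sites: P = 2/29 = 0.068966, Q = 5/29 = 0.172414.
d = −0.5·ln(0.689654) − 0.25·ln(0.655172) = −0.5·(-0.371565) − 0.25·(-0.422857) = 0.2915.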